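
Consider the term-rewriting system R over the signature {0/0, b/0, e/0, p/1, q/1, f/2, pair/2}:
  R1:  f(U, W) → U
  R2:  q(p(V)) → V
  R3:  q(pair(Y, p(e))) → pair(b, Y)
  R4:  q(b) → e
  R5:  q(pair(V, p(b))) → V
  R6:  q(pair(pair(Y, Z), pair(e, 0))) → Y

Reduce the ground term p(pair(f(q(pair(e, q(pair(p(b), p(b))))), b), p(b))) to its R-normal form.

p(pair(e, p(b)))

1. p(pair(f(q(pair(e, q(pair(p(b), p(b))))), b), p(b)))  →  p(pair(q(pair(e, q(pair(p(b), p(b))))), p(b)))   [R1 at 1.1]
2. p(pair(q(pair(e, q(pair(p(b), p(b))))), p(b)))  →  p(pair(q(pair(e, p(b))), p(b)))   [R5 at 1.1.1.2]
3. p(pair(q(pair(e, p(b))), p(b)))  →  p(pair(e, p(b)))   [R5 at 1.1]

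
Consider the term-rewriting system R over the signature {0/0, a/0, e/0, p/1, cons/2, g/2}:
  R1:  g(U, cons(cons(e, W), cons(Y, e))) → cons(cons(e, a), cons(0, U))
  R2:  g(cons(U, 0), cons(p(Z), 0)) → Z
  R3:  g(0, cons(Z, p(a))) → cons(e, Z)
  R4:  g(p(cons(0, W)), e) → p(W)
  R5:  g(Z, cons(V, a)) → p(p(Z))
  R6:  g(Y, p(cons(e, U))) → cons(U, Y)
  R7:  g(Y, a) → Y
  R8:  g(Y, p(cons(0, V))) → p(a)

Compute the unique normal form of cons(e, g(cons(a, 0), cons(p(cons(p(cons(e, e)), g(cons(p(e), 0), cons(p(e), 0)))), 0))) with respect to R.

cons(e, cons(p(cons(e, e)), e))

1. cons(e, g(cons(a, 0), cons(p(cons(p(cons(e, e)), g(cons(p(e), 0), cons(p(e), 0)))), 0)))  →  cons(e, cons(p(cons(e, e)), g(cons(p(e), 0), cons(p(e), 0))))   [R2 at 2]
2. cons(e, cons(p(cons(e, e)), g(cons(p(e), 0), cons(p(e), 0))))  →  cons(e, cons(p(cons(e, e)), e))   [R2 at 2.2]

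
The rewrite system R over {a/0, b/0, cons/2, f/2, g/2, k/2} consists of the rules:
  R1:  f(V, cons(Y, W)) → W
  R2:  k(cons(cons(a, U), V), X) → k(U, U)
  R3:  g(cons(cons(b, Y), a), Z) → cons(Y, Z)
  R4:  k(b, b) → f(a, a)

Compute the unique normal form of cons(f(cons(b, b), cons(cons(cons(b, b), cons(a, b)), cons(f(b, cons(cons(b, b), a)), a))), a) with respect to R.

cons(cons(a, a), a)

1. cons(f(cons(b, b), cons(cons(cons(b, b), cons(a, b)), cons(f(b, cons(cons(b, b), a)), a))), a)  →  cons(cons(f(b, cons(cons(b, b), a)), a), a)   [R1 at 1]
2. cons(cons(f(b, cons(cons(b, b), a)), a), a)  →  cons(cons(a, a), a)   [R1 at 1.1]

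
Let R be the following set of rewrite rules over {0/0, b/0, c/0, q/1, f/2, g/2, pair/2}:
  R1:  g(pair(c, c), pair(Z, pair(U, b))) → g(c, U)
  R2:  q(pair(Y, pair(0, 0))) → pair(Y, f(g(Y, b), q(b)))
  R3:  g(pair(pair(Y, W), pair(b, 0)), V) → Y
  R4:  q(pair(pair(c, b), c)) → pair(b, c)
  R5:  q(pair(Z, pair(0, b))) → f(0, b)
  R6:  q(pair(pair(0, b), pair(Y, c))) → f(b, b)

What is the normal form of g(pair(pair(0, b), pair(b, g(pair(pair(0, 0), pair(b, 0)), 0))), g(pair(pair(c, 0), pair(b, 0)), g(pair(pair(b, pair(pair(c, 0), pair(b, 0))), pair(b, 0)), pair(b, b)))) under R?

0

1. g(pair(pair(0, b), pair(b, g(pair(pair(0, 0), pair(b, 0)), 0))), g(pair(pair(c, 0), pair(b, 0)), g(pair(pair(b, pair(pair(c, 0), pair(b, 0))), pair(b, 0)), pair(b, b))))  →  g(pair(pair(0, b), pair(b, 0)), g(pair(pair(c, 0), pair(b, 0)), g(pair(pair(b, pair(pair(c, 0), pair(b, 0))), pair(b, 0)), pair(b, b))))   [R3 at 1.2.2]
2. g(pair(pair(0, b), pair(b, 0)), g(pair(pair(c, 0), pair(b, 0)), g(pair(pair(b, pair(pair(c, 0), pair(b, 0))), pair(b, 0)), pair(b, b))))  →  0   [R3 at ε]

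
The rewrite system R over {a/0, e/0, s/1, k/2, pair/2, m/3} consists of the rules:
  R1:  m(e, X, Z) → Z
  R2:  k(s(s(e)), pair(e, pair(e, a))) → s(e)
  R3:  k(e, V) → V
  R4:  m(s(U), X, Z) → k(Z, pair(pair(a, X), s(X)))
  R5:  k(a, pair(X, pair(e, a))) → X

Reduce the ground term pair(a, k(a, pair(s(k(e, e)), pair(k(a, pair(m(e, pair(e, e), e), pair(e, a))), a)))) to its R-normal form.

pair(a, s(e))

1. pair(a, k(a, pair(s(k(e, e)), pair(k(a, pair(m(e, pair(e, e), e), pair(e, a))), a))))  →  pair(a, k(a, pair(s(e), pair(k(a, pair(m(e, pair(e, e), e), pair(e, a))), a))))   [R3 at 2.2.1.1]
2. pair(a, k(a, pair(s(e), pair(k(a, pair(m(e, pair(e, e), e), pair(e, a))), a))))  →  pair(a, k(a, pair(s(e), pair(m(e, pair(e, e), e), a))))   [R5 at 2.2.2.1]
3. pair(a, k(a, pair(s(e), pair(m(e, pair(e, e), e), a))))  →  pair(a, k(a, pair(s(e), pair(e, a))))   [R1 at 2.2.2.1]
4. pair(a, k(a, pair(s(e), pair(e, a))))  →  pair(a, s(e))   [R5 at 2]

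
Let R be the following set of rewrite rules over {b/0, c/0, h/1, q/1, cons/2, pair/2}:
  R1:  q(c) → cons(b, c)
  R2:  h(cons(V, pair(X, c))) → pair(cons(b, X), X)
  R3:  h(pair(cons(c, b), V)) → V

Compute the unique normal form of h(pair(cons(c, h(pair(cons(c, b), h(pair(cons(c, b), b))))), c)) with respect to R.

1. h(pair(cons(c, h(pair(cons(c, b), h(pair(cons(c, b), b))))), c))  →  h(pair(cons(c, h(pair(cons(c, b), b))), c))   [R3 at 1.1.2]
2. h(pair(cons(c, h(pair(cons(c, b), b))), c))  →  h(pair(cons(c, b), c))   [R3 at 1.1.2]
3. h(pair(cons(c, b), c))  →  c   [R3 at ε]

c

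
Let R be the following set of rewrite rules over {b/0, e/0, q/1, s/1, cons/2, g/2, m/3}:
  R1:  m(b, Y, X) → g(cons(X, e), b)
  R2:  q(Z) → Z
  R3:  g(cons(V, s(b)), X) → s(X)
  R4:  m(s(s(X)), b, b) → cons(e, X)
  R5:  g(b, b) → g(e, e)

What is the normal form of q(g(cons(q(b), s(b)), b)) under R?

s(b)

1. q(g(cons(q(b), s(b)), b))  →  g(cons(q(b), s(b)), b)   [R2 at ε]
2. g(cons(q(b), s(b)), b)  →  s(b)   [R3 at ε]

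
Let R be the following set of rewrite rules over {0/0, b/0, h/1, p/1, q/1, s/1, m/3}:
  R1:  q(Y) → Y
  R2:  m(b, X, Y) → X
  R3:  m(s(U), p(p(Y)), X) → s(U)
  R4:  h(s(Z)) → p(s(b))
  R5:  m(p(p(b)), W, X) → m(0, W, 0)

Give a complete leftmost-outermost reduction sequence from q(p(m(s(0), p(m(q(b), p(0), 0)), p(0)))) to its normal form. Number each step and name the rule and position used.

1. q(p(m(s(0), p(m(q(b), p(0), 0)), p(0))))  →  p(m(s(0), p(m(q(b), p(0), 0)), p(0)))   [R1 at ε]
2. p(m(s(0), p(m(q(b), p(0), 0)), p(0)))  →  p(m(s(0), p(m(b, p(0), 0)), p(0)))   [R1 at 1.2.1.1]
3. p(m(s(0), p(m(b, p(0), 0)), p(0)))  →  p(m(s(0), p(p(0)), p(0)))   [R2 at 1.2.1]
4. p(m(s(0), p(p(0)), p(0)))  →  p(s(0))   [R3 at 1]

p(s(0))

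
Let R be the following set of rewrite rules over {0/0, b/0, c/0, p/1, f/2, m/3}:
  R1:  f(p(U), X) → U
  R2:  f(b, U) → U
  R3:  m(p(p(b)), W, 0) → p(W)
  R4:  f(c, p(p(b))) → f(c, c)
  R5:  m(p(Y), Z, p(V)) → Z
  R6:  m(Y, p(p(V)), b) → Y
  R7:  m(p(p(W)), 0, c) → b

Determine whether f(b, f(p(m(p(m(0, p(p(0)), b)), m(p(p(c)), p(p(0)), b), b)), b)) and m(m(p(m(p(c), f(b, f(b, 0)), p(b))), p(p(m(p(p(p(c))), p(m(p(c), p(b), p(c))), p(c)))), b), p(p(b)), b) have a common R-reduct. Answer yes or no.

Reduce t₁ = f(b, f(p(m(p(m(0, p(p(0)), b)), m(p(p(c)), p(p(0)), b), b)), b)):
1. f(b, f(p(m(p(m(0, p(p(0)), b)), m(p(p(c)), p(p(0)), b), b)), b))  →  f(p(m(p(m(0, p(p(0)), b)), m(p(p(c)), p(p(0)), b), b)), b)   [R2 at ε]
2. f(p(m(p(m(0, p(p(0)), b)), m(p(p(c)), p(p(0)), b), b)), b)  →  m(p(m(0, p(p(0)), b)), m(p(p(c)), p(p(0)), b), b)   [R1 at ε]
3. m(p(m(0, p(p(0)), b)), m(p(p(c)), p(p(0)), b), b)  →  m(p(0), m(p(p(c)), p(p(0)), b), b)   [R6 at 1.1]
4. m(p(0), m(p(p(c)), p(p(0)), b), b)  →  m(p(0), p(p(c)), b)   [R6 at 2]
5. m(p(0), p(p(c)), b)  →  p(0)   [R6 at ε]

Reduce t₂ = m(m(p(m(p(c), f(b, f(b, 0)), p(b))), p(p(m(p(p(p(c))), p(m(p(c), p(b), p(c))), p(c)))), b), p(p(b)), b):
1. m(m(p(m(p(c), f(b, f(b, 0)), p(b))), p(p(m(p(p(p(c))), p(m(p(c), p(b), p(c))), p(c)))), b), p(p(b)), b)  →  m(p(m(p(c), f(b, f(b, 0)), p(b))), p(p(m(p(p(p(c))), p(m(p(c), p(b), p(c))), p(c)))), b)   [R6 at ε]
2. m(p(m(p(c), f(b, f(b, 0)), p(b))), p(p(m(p(p(p(c))), p(m(p(c), p(b), p(c))), p(c)))), b)  →  p(m(p(c), f(b, f(b, 0)), p(b)))   [R6 at ε]
3. p(m(p(c), f(b, f(b, 0)), p(b)))  →  p(f(b, f(b, 0)))   [R5 at 1]
4. p(f(b, f(b, 0)))  →  p(f(b, 0))   [R2 at 1]
5. p(f(b, 0))  →  p(0)   [R2 at 1]

yes — NF(t₁) = p(0), NF(t₂) = p(0)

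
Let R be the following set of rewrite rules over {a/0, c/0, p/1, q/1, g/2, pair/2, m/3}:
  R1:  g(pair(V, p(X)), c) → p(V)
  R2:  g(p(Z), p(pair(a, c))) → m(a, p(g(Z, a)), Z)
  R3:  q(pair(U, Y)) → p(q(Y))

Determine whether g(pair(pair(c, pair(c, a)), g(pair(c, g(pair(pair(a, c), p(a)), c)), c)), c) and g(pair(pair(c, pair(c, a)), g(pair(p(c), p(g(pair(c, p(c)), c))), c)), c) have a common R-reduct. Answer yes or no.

Reduce t₁ = g(pair(pair(c, pair(c, a)), g(pair(c, g(pair(pair(a, c), p(a)), c)), c)), c):
1. g(pair(pair(c, pair(c, a)), g(pair(c, g(pair(pair(a, c), p(a)), c)), c)), c)  →  g(pair(pair(c, pair(c, a)), g(pair(c, p(pair(a, c))), c)), c)   [R1 at 1.2.1.2]
2. g(pair(pair(c, pair(c, a)), g(pair(c, p(pair(a, c))), c)), c)  →  g(pair(pair(c, pair(c, a)), p(c)), c)   [R1 at 1.2]
3. g(pair(pair(c, pair(c, a)), p(c)), c)  →  p(pair(c, pair(c, a)))   [R1 at ε]

Reduce t₂ = g(pair(pair(c, pair(c, a)), g(pair(p(c), p(g(pair(c, p(c)), c))), c)), c):
1. g(pair(pair(c, pair(c, a)), g(pair(p(c), p(g(pair(c, p(c)), c))), c)), c)  →  g(pair(pair(c, pair(c, a)), p(p(c))), c)   [R1 at 1.2]
2. g(pair(pair(c, pair(c, a)), p(p(c))), c)  →  p(pair(c, pair(c, a)))   [R1 at ε]

yes — NF(t₁) = p(pair(c, pair(c, a))), NF(t₂) = p(pair(c, pair(c, a)))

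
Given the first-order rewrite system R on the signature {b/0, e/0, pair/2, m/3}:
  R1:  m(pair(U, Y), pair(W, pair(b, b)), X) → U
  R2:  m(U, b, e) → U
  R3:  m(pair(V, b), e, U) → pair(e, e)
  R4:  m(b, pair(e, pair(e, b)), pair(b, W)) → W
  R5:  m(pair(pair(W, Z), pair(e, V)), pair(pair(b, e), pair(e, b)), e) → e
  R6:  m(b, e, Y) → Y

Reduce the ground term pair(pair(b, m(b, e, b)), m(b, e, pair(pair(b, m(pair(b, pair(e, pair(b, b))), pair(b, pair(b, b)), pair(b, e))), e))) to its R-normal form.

pair(pair(b, b), pair(pair(b, b), e))

1. pair(pair(b, m(b, e, b)), m(b, e, pair(pair(b, m(pair(b, pair(e, pair(b, b))), pair(b, pair(b, b)), pair(b, e))), e)))  →  pair(pair(b, b), m(b, e, pair(pair(b, m(pair(b, pair(e, pair(b, b))), pair(b, pair(b, b)), pair(b, e))), e)))   [R6 at 1.2]
2. pair(pair(b, b), m(b, e, pair(pair(b, m(pair(b, pair(e, pair(b, b))), pair(b, pair(b, b)), pair(b, e))), e)))  →  pair(pair(b, b), pair(pair(b, m(pair(b, pair(e, pair(b, b))), pair(b, pair(b, b)), pair(b, e))), e))   [R6 at 2]
3. pair(pair(b, b), pair(pair(b, m(pair(b, pair(e, pair(b, b))), pair(b, pair(b, b)), pair(b, e))), e))  →  pair(pair(b, b), pair(pair(b, b), e))   [R1 at 2.1.2]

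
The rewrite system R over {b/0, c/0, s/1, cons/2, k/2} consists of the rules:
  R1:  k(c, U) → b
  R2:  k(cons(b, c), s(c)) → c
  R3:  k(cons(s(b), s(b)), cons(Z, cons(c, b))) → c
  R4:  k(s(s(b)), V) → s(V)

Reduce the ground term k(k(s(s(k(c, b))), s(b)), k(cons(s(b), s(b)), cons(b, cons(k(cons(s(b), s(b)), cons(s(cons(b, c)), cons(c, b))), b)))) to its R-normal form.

1. k(k(s(s(k(c, b))), s(b)), k(cons(s(b), s(b)), cons(b, cons(k(cons(s(b), s(b)), cons(s(cons(b, c)), cons(c, b))), b))))  →  k(k(s(s(b)), s(b)), k(cons(s(b), s(b)), cons(b, cons(k(cons(s(b), s(b)), cons(s(cons(b, c)), cons(c, b))), b))))   [R1 at 1.1.1.1]
2. k(k(s(s(b)), s(b)), k(cons(s(b), s(b)), cons(b, cons(k(cons(s(b), s(b)), cons(s(cons(b, c)), cons(c, b))), b))))  →  k(s(s(b)), k(cons(s(b), s(b)), cons(b, cons(k(cons(s(b), s(b)), cons(s(cons(b, c)), cons(c, b))), b))))   [R4 at 1]
3. k(s(s(b)), k(cons(s(b), s(b)), cons(b, cons(k(cons(s(b), s(b)), cons(s(cons(b, c)), cons(c, b))), b))))  →  s(k(cons(s(b), s(b)), cons(b, cons(k(cons(s(b), s(b)), cons(s(cons(b, c)), cons(c, b))), b))))   [R4 at ε]
4. s(k(cons(s(b), s(b)), cons(b, cons(k(cons(s(b), s(b)), cons(s(cons(b, c)), cons(c, b))), b))))  →  s(k(cons(s(b), s(b)), cons(b, cons(c, b))))   [R3 at 1.2.2.1]
5. s(k(cons(s(b), s(b)), cons(b, cons(c, b))))  →  s(c)   [R3 at 1]

s(c)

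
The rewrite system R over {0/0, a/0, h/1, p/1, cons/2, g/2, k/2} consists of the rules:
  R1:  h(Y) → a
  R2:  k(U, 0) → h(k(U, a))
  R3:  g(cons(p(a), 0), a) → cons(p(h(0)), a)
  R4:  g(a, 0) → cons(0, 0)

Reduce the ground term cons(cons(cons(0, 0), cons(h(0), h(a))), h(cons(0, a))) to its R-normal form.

cons(cons(cons(0, 0), cons(a, a)), a)

1. cons(cons(cons(0, 0), cons(h(0), h(a))), h(cons(0, a)))  →  cons(cons(cons(0, 0), cons(a, h(a))), h(cons(0, a)))   [R1 at 1.2.1]
2. cons(cons(cons(0, 0), cons(a, h(a))), h(cons(0, a)))  →  cons(cons(cons(0, 0), cons(a, a)), h(cons(0, a)))   [R1 at 1.2.2]
3. cons(cons(cons(0, 0), cons(a, a)), h(cons(0, a)))  →  cons(cons(cons(0, 0), cons(a, a)), a)   [R1 at 2]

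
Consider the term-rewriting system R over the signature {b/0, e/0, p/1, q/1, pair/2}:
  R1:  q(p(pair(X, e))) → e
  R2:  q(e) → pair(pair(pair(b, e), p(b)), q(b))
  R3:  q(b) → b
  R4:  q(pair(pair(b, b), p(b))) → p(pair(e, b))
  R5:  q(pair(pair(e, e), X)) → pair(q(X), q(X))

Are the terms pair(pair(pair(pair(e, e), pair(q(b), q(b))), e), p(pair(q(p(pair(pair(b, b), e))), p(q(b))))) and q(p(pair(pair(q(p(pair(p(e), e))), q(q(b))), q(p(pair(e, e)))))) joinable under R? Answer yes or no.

Reduce t₁ = pair(pair(pair(pair(e, e), pair(q(b), q(b))), e), p(pair(q(p(pair(pair(b, b), e))), p(q(b))))):
1. pair(pair(pair(pair(e, e), pair(q(b), q(b))), e), p(pair(q(p(pair(pair(b, b), e))), p(q(b)))))  →  pair(pair(pair(pair(e, e), pair(b, q(b))), e), p(pair(q(p(pair(pair(b, b), e))), p(q(b)))))   [R3 at 1.1.2.1]
2. pair(pair(pair(pair(e, e), pair(b, q(b))), e), p(pair(q(p(pair(pair(b, b), e))), p(q(b)))))  →  pair(pair(pair(pair(e, e), pair(b, b)), e), p(pair(q(p(pair(pair(b, b), e))), p(q(b)))))   [R3 at 1.1.2.2]
3. pair(pair(pair(pair(e, e), pair(b, b)), e), p(pair(q(p(pair(pair(b, b), e))), p(q(b)))))  →  pair(pair(pair(pair(e, e), pair(b, b)), e), p(pair(e, p(q(b)))))   [R1 at 2.1.1]
4. pair(pair(pair(pair(e, e), pair(b, b)), e), p(pair(e, p(q(b)))))  →  pair(pair(pair(pair(e, e), pair(b, b)), e), p(pair(e, p(b))))   [R3 at 2.1.2.1]

Reduce t₂ = q(p(pair(pair(q(p(pair(p(e), e))), q(q(b))), q(p(pair(e, e)))))):
1. q(p(pair(pair(q(p(pair(p(e), e))), q(q(b))), q(p(pair(e, e))))))  →  q(p(pair(pair(e, q(q(b))), q(p(pair(e, e))))))   [R1 at 1.1.1.1]
2. q(p(pair(pair(e, q(q(b))), q(p(pair(e, e))))))  →  q(p(pair(pair(e, q(b)), q(p(pair(e, e))))))   [R3 at 1.1.1.2.1]
3. q(p(pair(pair(e, q(b)), q(p(pair(e, e))))))  →  q(p(pair(pair(e, b), q(p(pair(e, e))))))   [R3 at 1.1.1.2]
4. q(p(pair(pair(e, b), q(p(pair(e, e))))))  →  q(p(pair(pair(e, b), e)))   [R1 at 1.1.2]
5. q(p(pair(pair(e, b), e)))  →  e   [R1 at ε]

no — NF(t₁) = pair(pair(pair(pair(e, e), pair(b, b)), e), p(pair(e, p(b)))), NF(t₂) = e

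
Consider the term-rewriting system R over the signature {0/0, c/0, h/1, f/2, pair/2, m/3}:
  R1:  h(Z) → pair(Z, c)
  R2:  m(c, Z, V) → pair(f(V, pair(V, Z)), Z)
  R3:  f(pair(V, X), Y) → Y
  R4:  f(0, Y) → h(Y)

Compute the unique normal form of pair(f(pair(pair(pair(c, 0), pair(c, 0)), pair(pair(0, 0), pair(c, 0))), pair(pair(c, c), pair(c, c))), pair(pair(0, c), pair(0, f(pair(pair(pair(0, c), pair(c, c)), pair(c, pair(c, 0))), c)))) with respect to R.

1. pair(f(pair(pair(pair(c, 0), pair(c, 0)), pair(pair(0, 0), pair(c, 0))), pair(pair(c, c), pair(c, c))), pair(pair(0, c), pair(0, f(pair(pair(pair(0, c), pair(c, c)), pair(c, pair(c, 0))), c))))  →  pair(pair(pair(c, c), pair(c, c)), pair(pair(0, c), pair(0, f(pair(pair(pair(0, c), pair(c, c)), pair(c, pair(c, 0))), c))))   [R3 at 1]
2. pair(pair(pair(c, c), pair(c, c)), pair(pair(0, c), pair(0, f(pair(pair(pair(0, c), pair(c, c)), pair(c, pair(c, 0))), c))))  →  pair(pair(pair(c, c), pair(c, c)), pair(pair(0, c), pair(0, c)))   [R3 at 2.2.2]

pair(pair(pair(c, c), pair(c, c)), pair(pair(0, c), pair(0, c)))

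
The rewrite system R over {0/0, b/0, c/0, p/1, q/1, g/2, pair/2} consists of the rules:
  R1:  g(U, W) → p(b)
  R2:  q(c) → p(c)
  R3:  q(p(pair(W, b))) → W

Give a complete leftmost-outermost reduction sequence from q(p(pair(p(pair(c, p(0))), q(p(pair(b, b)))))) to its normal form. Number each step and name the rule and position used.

p(pair(c, p(0)))

1. q(p(pair(p(pair(c, p(0))), q(p(pair(b, b))))))  →  q(p(pair(p(pair(c, p(0))), b)))   [R3 at 1.1.2]
2. q(p(pair(p(pair(c, p(0))), b)))  →  p(pair(c, p(0)))   [R3 at ε]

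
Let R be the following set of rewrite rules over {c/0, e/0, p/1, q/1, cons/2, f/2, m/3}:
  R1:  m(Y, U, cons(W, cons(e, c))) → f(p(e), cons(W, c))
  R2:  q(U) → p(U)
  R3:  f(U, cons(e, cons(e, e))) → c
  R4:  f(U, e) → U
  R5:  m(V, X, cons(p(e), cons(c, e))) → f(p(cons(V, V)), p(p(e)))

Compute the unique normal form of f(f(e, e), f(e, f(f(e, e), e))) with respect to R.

e

1. f(f(e, e), f(e, f(f(e, e), e)))  →  f(e, f(e, f(f(e, e), e)))   [R4 at 1]
2. f(e, f(e, f(f(e, e), e)))  →  f(e, f(e, f(e, e)))   [R4 at 2.2]
3. f(e, f(e, f(e, e)))  →  f(e, f(e, e))   [R4 at 2.2]
4. f(e, f(e, e))  →  f(e, e)   [R4 at 2]
5. f(e, e)  →  e   [R4 at ε]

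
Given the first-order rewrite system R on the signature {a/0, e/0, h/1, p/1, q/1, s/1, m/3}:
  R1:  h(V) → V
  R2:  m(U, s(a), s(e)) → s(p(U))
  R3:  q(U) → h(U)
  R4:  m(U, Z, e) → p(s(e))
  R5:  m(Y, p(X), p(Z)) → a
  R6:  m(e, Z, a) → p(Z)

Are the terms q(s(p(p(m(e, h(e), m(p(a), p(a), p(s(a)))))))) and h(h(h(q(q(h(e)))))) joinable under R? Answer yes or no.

Reduce t₁ = q(s(p(p(m(e, h(e), m(p(a), p(a), p(s(a)))))))):
1. q(s(p(p(m(e, h(e), m(p(a), p(a), p(s(a))))))))  →  h(s(p(p(m(e, h(e), m(p(a), p(a), p(s(a))))))))   [R3 at ε]
2. h(s(p(p(m(e, h(e), m(p(a), p(a), p(s(a))))))))  →  s(p(p(m(e, h(e), m(p(a), p(a), p(s(a)))))))   [R1 at ε]
3. s(p(p(m(e, h(e), m(p(a), p(a), p(s(a)))))))  →  s(p(p(m(e, e, m(p(a), p(a), p(s(a)))))))   [R1 at 1.1.1.2]
4. s(p(p(m(e, e, m(p(a), p(a), p(s(a)))))))  →  s(p(p(m(e, e, a))))   [R5 at 1.1.1.3]
5. s(p(p(m(e, e, a))))  →  s(p(p(p(e))))   [R6 at 1.1.1]

Reduce t₂ = h(h(h(q(q(h(e)))))):
1. h(h(h(q(q(h(e))))))  →  h(h(q(q(h(e)))))   [R1 at ε]
2. h(h(q(q(h(e)))))  →  h(q(q(h(e))))   [R1 at ε]
3. h(q(q(h(e))))  →  q(q(h(e)))   [R1 at ε]
4. q(q(h(e)))  →  h(q(h(e)))   [R3 at ε]
5. h(q(h(e)))  →  q(h(e))   [R1 at ε]
6. q(h(e))  →  h(h(e))   [R3 at ε]
7. h(h(e))  →  h(e)   [R1 at ε]
8. h(e)  →  e   [R1 at ε]

no — NF(t₁) = s(p(p(p(e)))), NF(t₂) = e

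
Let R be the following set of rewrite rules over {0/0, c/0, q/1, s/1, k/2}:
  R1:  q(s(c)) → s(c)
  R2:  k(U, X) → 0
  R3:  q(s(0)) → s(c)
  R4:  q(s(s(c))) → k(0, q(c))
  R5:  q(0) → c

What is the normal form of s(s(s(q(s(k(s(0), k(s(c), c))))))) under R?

1. s(s(s(q(s(k(s(0), k(s(c), c)))))))  →  s(s(s(q(s(0)))))   [R2 at 1.1.1.1.1]
2. s(s(s(q(s(0)))))  →  s(s(s(s(c))))   [R3 at 1.1.1]

s(s(s(s(c))))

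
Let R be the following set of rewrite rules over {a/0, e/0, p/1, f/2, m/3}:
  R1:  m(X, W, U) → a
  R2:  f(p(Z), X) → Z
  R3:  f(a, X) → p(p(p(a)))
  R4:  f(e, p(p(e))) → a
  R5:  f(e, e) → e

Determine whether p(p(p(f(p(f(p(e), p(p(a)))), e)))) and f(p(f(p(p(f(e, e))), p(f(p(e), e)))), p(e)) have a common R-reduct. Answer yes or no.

no — NF(t₁) = p(p(p(e))), NF(t₂) = p(e)

Reduce t₁ = p(p(p(f(p(f(p(e), p(p(a)))), e)))):
1. p(p(p(f(p(f(p(e), p(p(a)))), e))))  →  p(p(p(f(p(e), p(p(a))))))   [R2 at 1.1.1]
2. p(p(p(f(p(e), p(p(a))))))  →  p(p(p(e)))   [R2 at 1.1.1]

Reduce t₂ = f(p(f(p(p(f(e, e))), p(f(p(e), e)))), p(e)):
1. f(p(f(p(p(f(e, e))), p(f(p(e), e)))), p(e))  →  f(p(p(f(e, e))), p(f(p(e), e)))   [R2 at ε]
2. f(p(p(f(e, e))), p(f(p(e), e)))  →  p(f(e, e))   [R2 at ε]
3. p(f(e, e))  →  p(e)   [R5 at 1]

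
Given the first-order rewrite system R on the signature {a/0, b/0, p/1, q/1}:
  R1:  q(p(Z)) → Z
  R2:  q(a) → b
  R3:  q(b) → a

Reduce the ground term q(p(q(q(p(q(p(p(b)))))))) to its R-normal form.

b

1. q(p(q(q(p(q(p(p(b))))))))  →  q(q(p(q(p(p(b))))))   [R1 at ε]
2. q(q(p(q(p(p(b))))))  →  q(q(p(p(b))))   [R1 at 1]
3. q(q(p(p(b))))  →  q(p(b))   [R1 at 1]
4. q(p(b))  →  b   [R1 at ε]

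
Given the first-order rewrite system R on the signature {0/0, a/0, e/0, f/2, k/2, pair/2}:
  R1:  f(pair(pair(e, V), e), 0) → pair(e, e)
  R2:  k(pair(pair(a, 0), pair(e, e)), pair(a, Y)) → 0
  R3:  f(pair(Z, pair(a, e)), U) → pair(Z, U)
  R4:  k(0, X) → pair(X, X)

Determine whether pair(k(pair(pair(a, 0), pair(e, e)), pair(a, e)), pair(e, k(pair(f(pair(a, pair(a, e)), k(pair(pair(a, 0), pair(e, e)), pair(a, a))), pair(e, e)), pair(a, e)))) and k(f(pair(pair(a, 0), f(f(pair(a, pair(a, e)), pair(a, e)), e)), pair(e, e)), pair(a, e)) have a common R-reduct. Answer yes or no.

Reduce t₁ = pair(k(pair(pair(a, 0), pair(e, e)), pair(a, e)), pair(e, k(pair(f(pair(a, pair(a, e)), k(pair(pair(a, 0), pair(e, e)), pair(a, a))), pair(e, e)), pair(a, e)))):
1. pair(k(pair(pair(a, 0), pair(e, e)), pair(a, e)), pair(e, k(pair(f(pair(a, pair(a, e)), k(pair(pair(a, 0), pair(e, e)), pair(a, a))), pair(e, e)), pair(a, e))))  →  pair(0, pair(e, k(pair(f(pair(a, pair(a, e)), k(pair(pair(a, 0), pair(e, e)), pair(a, a))), pair(e, e)), pair(a, e))))   [R2 at 1]
2. pair(0, pair(e, k(pair(f(pair(a, pair(a, e)), k(pair(pair(a, 0), pair(e, e)), pair(a, a))), pair(e, e)), pair(a, e))))  →  pair(0, pair(e, k(pair(pair(a, k(pair(pair(a, 0), pair(e, e)), pair(a, a))), pair(e, e)), pair(a, e))))   [R3 at 2.2.1.1]
3. pair(0, pair(e, k(pair(pair(a, k(pair(pair(a, 0), pair(e, e)), pair(a, a))), pair(e, e)), pair(a, e))))  →  pair(0, pair(e, k(pair(pair(a, 0), pair(e, e)), pair(a, e))))   [R2 at 2.2.1.1.2]
4. pair(0, pair(e, k(pair(pair(a, 0), pair(e, e)), pair(a, e))))  →  pair(0, pair(e, 0))   [R2 at 2.2]

Reduce t₂ = k(f(pair(pair(a, 0), f(f(pair(a, pair(a, e)), pair(a, e)), e)), pair(e, e)), pair(a, e)):
1. k(f(pair(pair(a, 0), f(f(pair(a, pair(a, e)), pair(a, e)), e)), pair(e, e)), pair(a, e))  →  k(f(pair(pair(a, 0), f(pair(a, pair(a, e)), e)), pair(e, e)), pair(a, e))   [R3 at 1.1.2.1]
2. k(f(pair(pair(a, 0), f(pair(a, pair(a, e)), e)), pair(e, e)), pair(a, e))  →  k(f(pair(pair(a, 0), pair(a, e)), pair(e, e)), pair(a, e))   [R3 at 1.1.2]
3. k(f(pair(pair(a, 0), pair(a, e)), pair(e, e)), pair(a, e))  →  k(pair(pair(a, 0), pair(e, e)), pair(a, e))   [R3 at 1]
4. k(pair(pair(a, 0), pair(e, e)), pair(a, e))  →  0   [R2 at ε]

no — NF(t₁) = pair(0, pair(e, 0)), NF(t₂) = 0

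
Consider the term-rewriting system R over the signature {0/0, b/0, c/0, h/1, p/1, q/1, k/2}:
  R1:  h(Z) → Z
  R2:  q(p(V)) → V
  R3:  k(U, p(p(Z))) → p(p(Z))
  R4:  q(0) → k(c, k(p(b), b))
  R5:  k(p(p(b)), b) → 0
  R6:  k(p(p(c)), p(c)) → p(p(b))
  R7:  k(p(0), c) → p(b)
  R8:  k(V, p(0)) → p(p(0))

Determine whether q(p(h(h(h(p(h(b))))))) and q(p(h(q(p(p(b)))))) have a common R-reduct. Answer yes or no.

yes — NF(t₁) = p(b), NF(t₂) = p(b)

Reduce t₁ = q(p(h(h(h(p(h(b))))))):
1. q(p(h(h(h(p(h(b)))))))  →  h(h(h(p(h(b)))))   [R2 at ε]
2. h(h(h(p(h(b)))))  →  h(h(p(h(b))))   [R1 at ε]
3. h(h(p(h(b))))  →  h(p(h(b)))   [R1 at ε]
4. h(p(h(b)))  →  p(h(b))   [R1 at ε]
5. p(h(b))  →  p(b)   [R1 at 1]

Reduce t₂ = q(p(h(q(p(p(b)))))):
1. q(p(h(q(p(p(b))))))  →  h(q(p(p(b))))   [R2 at ε]
2. h(q(p(p(b))))  →  q(p(p(b)))   [R1 at ε]
3. q(p(p(b)))  →  p(b)   [R2 at ε]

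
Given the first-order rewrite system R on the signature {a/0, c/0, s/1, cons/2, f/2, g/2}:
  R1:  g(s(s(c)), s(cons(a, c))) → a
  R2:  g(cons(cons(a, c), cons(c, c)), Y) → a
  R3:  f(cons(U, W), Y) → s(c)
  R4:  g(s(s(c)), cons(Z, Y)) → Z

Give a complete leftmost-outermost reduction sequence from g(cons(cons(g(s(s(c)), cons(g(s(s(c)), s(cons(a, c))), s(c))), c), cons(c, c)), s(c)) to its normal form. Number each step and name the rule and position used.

a

1. g(cons(cons(g(s(s(c)), cons(g(s(s(c)), s(cons(a, c))), s(c))), c), cons(c, c)), s(c))  →  g(cons(cons(g(s(s(c)), s(cons(a, c))), c), cons(c, c)), s(c))   [R4 at 1.1.1]
2. g(cons(cons(g(s(s(c)), s(cons(a, c))), c), cons(c, c)), s(c))  →  g(cons(cons(a, c), cons(c, c)), s(c))   [R1 at 1.1.1]
3. g(cons(cons(a, c), cons(c, c)), s(c))  →  a   [R2 at ε]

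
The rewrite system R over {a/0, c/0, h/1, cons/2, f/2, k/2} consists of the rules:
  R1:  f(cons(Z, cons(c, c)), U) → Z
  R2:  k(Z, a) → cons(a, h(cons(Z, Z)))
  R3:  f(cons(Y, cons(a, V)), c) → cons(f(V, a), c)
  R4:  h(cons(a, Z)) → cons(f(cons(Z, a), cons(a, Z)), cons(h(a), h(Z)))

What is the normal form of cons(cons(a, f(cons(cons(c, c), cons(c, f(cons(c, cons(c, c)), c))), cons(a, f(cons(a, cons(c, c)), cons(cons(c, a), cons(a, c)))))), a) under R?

cons(cons(a, cons(c, c)), a)

1. cons(cons(a, f(cons(cons(c, c), cons(c, f(cons(c, cons(c, c)), c))), cons(a, f(cons(a, cons(c, c)), cons(cons(c, a), cons(a, c)))))), a)  →  cons(cons(a, f(cons(cons(c, c), cons(c, c)), cons(a, f(cons(a, cons(c, c)), cons(cons(c, a), cons(a, c)))))), a)   [R1 at 1.2.1.2.2]
2. cons(cons(a, f(cons(cons(c, c), cons(c, c)), cons(a, f(cons(a, cons(c, c)), cons(cons(c, a), cons(a, c)))))), a)  →  cons(cons(a, cons(c, c)), a)   [R1 at 1.2]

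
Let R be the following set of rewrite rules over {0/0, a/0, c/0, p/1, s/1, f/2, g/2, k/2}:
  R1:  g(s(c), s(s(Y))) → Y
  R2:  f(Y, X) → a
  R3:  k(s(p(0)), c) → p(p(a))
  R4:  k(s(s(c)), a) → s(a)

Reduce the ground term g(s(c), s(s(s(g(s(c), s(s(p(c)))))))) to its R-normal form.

1. g(s(c), s(s(s(g(s(c), s(s(p(c))))))))  →  s(g(s(c), s(s(p(c)))))   [R1 at ε]
2. s(g(s(c), s(s(p(c)))))  →  s(p(c))   [R1 at 1]

s(p(c))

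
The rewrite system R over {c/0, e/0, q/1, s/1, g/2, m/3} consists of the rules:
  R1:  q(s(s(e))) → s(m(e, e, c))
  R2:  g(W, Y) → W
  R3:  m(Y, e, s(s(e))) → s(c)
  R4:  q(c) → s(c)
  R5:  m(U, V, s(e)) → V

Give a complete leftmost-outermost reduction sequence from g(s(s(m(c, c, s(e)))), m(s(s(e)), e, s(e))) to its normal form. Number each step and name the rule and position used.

1. g(s(s(m(c, c, s(e)))), m(s(s(e)), e, s(e)))  →  s(s(m(c, c, s(e))))   [R2 at ε]
2. s(s(m(c, c, s(e))))  →  s(s(c))   [R5 at 1.1]

s(s(c))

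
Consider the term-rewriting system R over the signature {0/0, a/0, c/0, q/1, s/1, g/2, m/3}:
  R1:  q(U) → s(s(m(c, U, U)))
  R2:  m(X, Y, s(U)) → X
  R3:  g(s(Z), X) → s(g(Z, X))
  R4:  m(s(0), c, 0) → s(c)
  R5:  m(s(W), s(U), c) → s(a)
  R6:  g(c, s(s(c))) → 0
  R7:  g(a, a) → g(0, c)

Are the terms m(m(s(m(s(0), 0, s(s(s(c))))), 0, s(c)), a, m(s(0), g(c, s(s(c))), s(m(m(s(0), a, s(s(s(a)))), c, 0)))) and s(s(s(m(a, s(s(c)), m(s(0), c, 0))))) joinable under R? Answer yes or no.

no — NF(t₁) = s(s(0)), NF(t₂) = s(s(s(a)))

Reduce t₁ = m(m(s(m(s(0), 0, s(s(s(c))))), 0, s(c)), a, m(s(0), g(c, s(s(c))), s(m(m(s(0), a, s(s(s(a)))), c, 0)))):
1. m(m(s(m(s(0), 0, s(s(s(c))))), 0, s(c)), a, m(s(0), g(c, s(s(c))), s(m(m(s(0), a, s(s(s(a)))), c, 0))))  →  m(s(m(s(0), 0, s(s(s(c))))), a, m(s(0), g(c, s(s(c))), s(m(m(s(0), a, s(s(s(a)))), c, 0))))   [R2 at 1]
2. m(s(m(s(0), 0, s(s(s(c))))), a, m(s(0), g(c, s(s(c))), s(m(m(s(0), a, s(s(s(a)))), c, 0))))  →  m(s(s(0)), a, m(s(0), g(c, s(s(c))), s(m(m(s(0), a, s(s(s(a)))), c, 0))))   [R2 at 1.1]
3. m(s(s(0)), a, m(s(0), g(c, s(s(c))), s(m(m(s(0), a, s(s(s(a)))), c, 0))))  →  m(s(s(0)), a, s(0))   [R2 at 3]
4. m(s(s(0)), a, s(0))  →  s(s(0))   [R2 at ε]

Reduce t₂ = s(s(s(m(a, s(s(c)), m(s(0), c, 0))))):
1. s(s(s(m(a, s(s(c)), m(s(0), c, 0)))))  →  s(s(s(m(a, s(s(c)), s(c)))))   [R4 at 1.1.1.3]
2. s(s(s(m(a, s(s(c)), s(c)))))  →  s(s(s(a)))   [R2 at 1.1.1]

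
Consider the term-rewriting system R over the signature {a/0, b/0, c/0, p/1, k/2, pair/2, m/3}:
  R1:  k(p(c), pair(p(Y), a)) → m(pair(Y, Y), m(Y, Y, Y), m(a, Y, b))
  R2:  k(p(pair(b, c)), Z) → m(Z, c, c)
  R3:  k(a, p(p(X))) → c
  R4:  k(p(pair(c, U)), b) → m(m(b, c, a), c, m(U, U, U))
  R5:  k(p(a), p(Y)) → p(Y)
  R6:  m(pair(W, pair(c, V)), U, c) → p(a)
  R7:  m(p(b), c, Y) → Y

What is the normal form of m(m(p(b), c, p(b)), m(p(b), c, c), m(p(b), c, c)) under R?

1. m(m(p(b), c, p(b)), m(p(b), c, c), m(p(b), c, c))  →  m(p(b), m(p(b), c, c), m(p(b), c, c))   [R7 at 1]
2. m(p(b), m(p(b), c, c), m(p(b), c, c))  →  m(p(b), c, m(p(b), c, c))   [R7 at 2]
3. m(p(b), c, m(p(b), c, c))  →  m(p(b), c, c)   [R7 at ε]
4. m(p(b), c, c)  →  c   [R7 at ε]

c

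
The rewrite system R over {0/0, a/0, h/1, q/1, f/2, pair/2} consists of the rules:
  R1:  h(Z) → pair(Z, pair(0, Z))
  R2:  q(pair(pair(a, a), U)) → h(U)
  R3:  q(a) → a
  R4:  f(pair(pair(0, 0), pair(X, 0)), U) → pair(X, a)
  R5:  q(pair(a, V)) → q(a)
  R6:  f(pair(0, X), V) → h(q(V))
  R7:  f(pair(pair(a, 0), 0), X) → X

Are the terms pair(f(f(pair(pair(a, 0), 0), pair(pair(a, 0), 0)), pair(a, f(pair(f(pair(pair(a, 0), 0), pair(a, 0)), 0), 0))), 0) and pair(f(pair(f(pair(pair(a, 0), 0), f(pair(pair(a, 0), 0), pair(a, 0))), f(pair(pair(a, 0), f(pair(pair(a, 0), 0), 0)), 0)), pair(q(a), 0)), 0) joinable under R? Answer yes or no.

Reduce t₁ = pair(f(f(pair(pair(a, 0), 0), pair(pair(a, 0), 0)), pair(a, f(pair(f(pair(pair(a, 0), 0), pair(a, 0)), 0), 0))), 0):
1. pair(f(f(pair(pair(a, 0), 0), pair(pair(a, 0), 0)), pair(a, f(pair(f(pair(pair(a, 0), 0), pair(a, 0)), 0), 0))), 0)  →  pair(f(pair(pair(a, 0), 0), pair(a, f(pair(f(pair(pair(a, 0), 0), pair(a, 0)), 0), 0))), 0)   [R7 at 1.1]
2. pair(f(pair(pair(a, 0), 0), pair(a, f(pair(f(pair(pair(a, 0), 0), pair(a, 0)), 0), 0))), 0)  →  pair(pair(a, f(pair(f(pair(pair(a, 0), 0), pair(a, 0)), 0), 0)), 0)   [R7 at 1]
3. pair(pair(a, f(pair(f(pair(pair(a, 0), 0), pair(a, 0)), 0), 0)), 0)  →  pair(pair(a, f(pair(pair(a, 0), 0), 0)), 0)   [R7 at 1.2.1.1]
4. pair(pair(a, f(pair(pair(a, 0), 0), 0)), 0)  →  pair(pair(a, 0), 0)   [R7 at 1.2]

Reduce t₂ = pair(f(pair(f(pair(pair(a, 0), 0), f(pair(pair(a, 0), 0), pair(a, 0))), f(pair(pair(a, 0), f(pair(pair(a, 0), 0), 0)), 0)), pair(q(a), 0)), 0):
1. pair(f(pair(f(pair(pair(a, 0), 0), f(pair(pair(a, 0), 0), pair(a, 0))), f(pair(pair(a, 0), f(pair(pair(a, 0), 0), 0)), 0)), pair(q(a), 0)), 0)  →  pair(f(pair(f(pair(pair(a, 0), 0), pair(a, 0)), f(pair(pair(a, 0), f(pair(pair(a, 0), 0), 0)), 0)), pair(q(a), 0)), 0)   [R7 at 1.1.1]
2. pair(f(pair(f(pair(pair(a, 0), 0), pair(a, 0)), f(pair(pair(a, 0), f(pair(pair(a, 0), 0), 0)), 0)), pair(q(a), 0)), 0)  →  pair(f(pair(pair(a, 0), f(pair(pair(a, 0), f(pair(pair(a, 0), 0), 0)), 0)), pair(q(a), 0)), 0)   [R7 at 1.1.1]
3. pair(f(pair(pair(a, 0), f(pair(pair(a, 0), f(pair(pair(a, 0), 0), 0)), 0)), pair(q(a), 0)), 0)  →  pair(f(pair(pair(a, 0), f(pair(pair(a, 0), 0), 0)), pair(q(a), 0)), 0)   [R7 at 1.1.2.1.2]
4. pair(f(pair(pair(a, 0), f(pair(pair(a, 0), 0), 0)), pair(q(a), 0)), 0)  →  pair(f(pair(pair(a, 0), 0), pair(q(a), 0)), 0)   [R7 at 1.1.2]
5. pair(f(pair(pair(a, 0), 0), pair(q(a), 0)), 0)  →  pair(pair(q(a), 0), 0)   [R7 at 1]
6. pair(pair(q(a), 0), 0)  →  pair(pair(a, 0), 0)   [R3 at 1.1]

yes — NF(t₁) = pair(pair(a, 0), 0), NF(t₂) = pair(pair(a, 0), 0)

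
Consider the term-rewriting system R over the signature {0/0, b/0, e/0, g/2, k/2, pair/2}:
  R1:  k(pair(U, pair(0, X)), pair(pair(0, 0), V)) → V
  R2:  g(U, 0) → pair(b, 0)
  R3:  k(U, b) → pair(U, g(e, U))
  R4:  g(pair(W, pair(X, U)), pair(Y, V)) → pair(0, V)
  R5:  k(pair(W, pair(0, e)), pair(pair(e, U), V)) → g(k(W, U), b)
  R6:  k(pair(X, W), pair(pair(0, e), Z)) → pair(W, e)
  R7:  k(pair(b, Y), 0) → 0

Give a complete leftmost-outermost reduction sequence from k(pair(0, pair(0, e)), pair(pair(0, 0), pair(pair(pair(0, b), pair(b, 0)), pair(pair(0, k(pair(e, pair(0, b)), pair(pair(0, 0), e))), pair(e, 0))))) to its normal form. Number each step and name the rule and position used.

1. k(pair(0, pair(0, e)), pair(pair(0, 0), pair(pair(pair(0, b), pair(b, 0)), pair(pair(0, k(pair(e, pair(0, b)), pair(pair(0, 0), e))), pair(e, 0)))))  →  pair(pair(pair(0, b), pair(b, 0)), pair(pair(0, k(pair(e, pair(0, b)), pair(pair(0, 0), e))), pair(e, 0)))   [R1 at ε]
2. pair(pair(pair(0, b), pair(b, 0)), pair(pair(0, k(pair(e, pair(0, b)), pair(pair(0, 0), e))), pair(e, 0)))  →  pair(pair(pair(0, b), pair(b, 0)), pair(pair(0, e), pair(e, 0)))   [R1 at 2.1.2]

pair(pair(pair(0, b), pair(b, 0)), pair(pair(0, e), pair(e, 0)))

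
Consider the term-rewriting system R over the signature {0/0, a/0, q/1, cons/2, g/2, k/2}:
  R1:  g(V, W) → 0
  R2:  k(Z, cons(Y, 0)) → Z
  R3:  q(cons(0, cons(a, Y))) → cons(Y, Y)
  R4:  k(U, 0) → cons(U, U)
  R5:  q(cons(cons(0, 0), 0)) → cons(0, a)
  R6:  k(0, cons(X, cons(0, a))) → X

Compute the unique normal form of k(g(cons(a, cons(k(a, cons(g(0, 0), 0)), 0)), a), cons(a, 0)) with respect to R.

1. k(g(cons(a, cons(k(a, cons(g(0, 0), 0)), 0)), a), cons(a, 0))  →  g(cons(a, cons(k(a, cons(g(0, 0), 0)), 0)), a)   [R2 at ε]
2. g(cons(a, cons(k(a, cons(g(0, 0), 0)), 0)), a)  →  0   [R1 at ε]

0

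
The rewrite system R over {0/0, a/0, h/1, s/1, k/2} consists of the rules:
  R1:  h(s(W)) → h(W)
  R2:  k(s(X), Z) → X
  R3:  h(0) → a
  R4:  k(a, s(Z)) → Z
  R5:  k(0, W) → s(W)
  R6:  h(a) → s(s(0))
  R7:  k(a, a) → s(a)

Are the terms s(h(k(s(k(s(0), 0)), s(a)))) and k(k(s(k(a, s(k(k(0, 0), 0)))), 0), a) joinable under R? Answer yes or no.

Reduce t₁ = s(h(k(s(k(s(0), 0)), s(a)))):
1. s(h(k(s(k(s(0), 0)), s(a))))  →  s(h(k(s(0), 0)))   [R2 at 1.1]
2. s(h(k(s(0), 0)))  →  s(h(0))   [R2 at 1.1]
3. s(h(0))  →  s(a)   [R3 at 1]

Reduce t₂ = k(k(s(k(a, s(k(k(0, 0), 0)))), 0), a):
1. k(k(s(k(a, s(k(k(0, 0), 0)))), 0), a)  →  k(k(a, s(k(k(0, 0), 0))), a)   [R2 at 1]
2. k(k(a, s(k(k(0, 0), 0))), a)  →  k(k(k(0, 0), 0), a)   [R4 at 1]
3. k(k(k(0, 0), 0), a)  →  k(k(s(0), 0), a)   [R5 at 1.1]
4. k(k(s(0), 0), a)  →  k(0, a)   [R2 at 1]
5. k(0, a)  →  s(a)   [R5 at ε]

yes — NF(t₁) = s(a), NF(t₂) = s(a)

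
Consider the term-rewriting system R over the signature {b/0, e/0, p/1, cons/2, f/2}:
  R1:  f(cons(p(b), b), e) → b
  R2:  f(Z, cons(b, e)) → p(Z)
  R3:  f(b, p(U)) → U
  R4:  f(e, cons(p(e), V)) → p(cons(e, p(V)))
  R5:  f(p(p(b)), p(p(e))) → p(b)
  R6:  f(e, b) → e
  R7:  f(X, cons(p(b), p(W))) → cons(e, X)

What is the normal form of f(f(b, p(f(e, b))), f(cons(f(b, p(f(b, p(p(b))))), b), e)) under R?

1. f(f(b, p(f(e, b))), f(cons(f(b, p(f(b, p(p(b))))), b), e))  →  f(f(e, b), f(cons(f(b, p(f(b, p(p(b))))), b), e))   [R3 at 1]
2. f(f(e, b), f(cons(f(b, p(f(b, p(p(b))))), b), e))  →  f(e, f(cons(f(b, p(f(b, p(p(b))))), b), e))   [R6 at 1]
3. f(e, f(cons(f(b, p(f(b, p(p(b))))), b), e))  →  f(e, f(cons(f(b, p(p(b))), b), e))   [R3 at 2.1.1]
4. f(e, f(cons(f(b, p(p(b))), b), e))  →  f(e, f(cons(p(b), b), e))   [R3 at 2.1.1]
5. f(e, f(cons(p(b), b), e))  →  f(e, b)   [R1 at 2]
6. f(e, b)  →  e   [R6 at ε]

e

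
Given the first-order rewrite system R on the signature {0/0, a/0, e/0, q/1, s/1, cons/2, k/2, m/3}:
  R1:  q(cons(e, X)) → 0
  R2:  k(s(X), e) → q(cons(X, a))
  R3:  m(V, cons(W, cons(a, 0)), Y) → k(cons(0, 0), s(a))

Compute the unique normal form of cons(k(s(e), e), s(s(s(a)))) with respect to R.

cons(0, s(s(s(a))))

1. cons(k(s(e), e), s(s(s(a))))  →  cons(q(cons(e, a)), s(s(s(a))))   [R2 at 1]
2. cons(q(cons(e, a)), s(s(s(a))))  →  cons(0, s(s(s(a))))   [R1 at 1]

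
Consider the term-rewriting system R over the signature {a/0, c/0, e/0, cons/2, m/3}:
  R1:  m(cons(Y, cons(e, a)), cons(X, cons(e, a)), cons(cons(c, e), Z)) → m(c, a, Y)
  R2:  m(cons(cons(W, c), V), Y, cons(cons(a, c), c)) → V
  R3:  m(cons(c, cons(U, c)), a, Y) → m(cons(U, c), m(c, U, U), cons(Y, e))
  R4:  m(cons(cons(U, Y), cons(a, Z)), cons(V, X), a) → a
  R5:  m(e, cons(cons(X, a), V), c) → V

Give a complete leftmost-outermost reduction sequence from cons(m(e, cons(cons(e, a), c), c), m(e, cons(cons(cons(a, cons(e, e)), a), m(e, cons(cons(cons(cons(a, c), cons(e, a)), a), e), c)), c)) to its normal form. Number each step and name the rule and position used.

1. cons(m(e, cons(cons(e, a), c), c), m(e, cons(cons(cons(a, cons(e, e)), a), m(e, cons(cons(cons(cons(a, c), cons(e, a)), a), e), c)), c))  →  cons(c, m(e, cons(cons(cons(a, cons(e, e)), a), m(e, cons(cons(cons(cons(a, c), cons(e, a)), a), e), c)), c))   [R5 at 1]
2. cons(c, m(e, cons(cons(cons(a, cons(e, e)), a), m(e, cons(cons(cons(cons(a, c), cons(e, a)), a), e), c)), c))  →  cons(c, m(e, cons(cons(cons(cons(a, c), cons(e, a)), a), e), c))   [R5 at 2]
3. cons(c, m(e, cons(cons(cons(cons(a, c), cons(e, a)), a), e), c))  →  cons(c, e)   [R5 at 2]

cons(c, e)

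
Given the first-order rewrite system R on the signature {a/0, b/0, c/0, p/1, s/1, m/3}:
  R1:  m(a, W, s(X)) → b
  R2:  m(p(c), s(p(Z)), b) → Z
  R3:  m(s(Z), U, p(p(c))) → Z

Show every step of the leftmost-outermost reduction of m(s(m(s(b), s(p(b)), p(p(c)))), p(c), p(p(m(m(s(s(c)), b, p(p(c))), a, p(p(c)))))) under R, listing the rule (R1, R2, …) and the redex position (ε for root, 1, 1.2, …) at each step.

b

1. m(s(m(s(b), s(p(b)), p(p(c)))), p(c), p(p(m(m(s(s(c)), b, p(p(c))), a, p(p(c))))))  →  m(s(b), p(c), p(p(m(m(s(s(c)), b, p(p(c))), a, p(p(c))))))   [R3 at 1.1]
2. m(s(b), p(c), p(p(m(m(s(s(c)), b, p(p(c))), a, p(p(c))))))  →  m(s(b), p(c), p(p(m(s(c), a, p(p(c))))))   [R3 at 3.1.1.1]
3. m(s(b), p(c), p(p(m(s(c), a, p(p(c))))))  →  m(s(b), p(c), p(p(c)))   [R3 at 3.1.1]
4. m(s(b), p(c), p(p(c)))  →  b   [R3 at ε]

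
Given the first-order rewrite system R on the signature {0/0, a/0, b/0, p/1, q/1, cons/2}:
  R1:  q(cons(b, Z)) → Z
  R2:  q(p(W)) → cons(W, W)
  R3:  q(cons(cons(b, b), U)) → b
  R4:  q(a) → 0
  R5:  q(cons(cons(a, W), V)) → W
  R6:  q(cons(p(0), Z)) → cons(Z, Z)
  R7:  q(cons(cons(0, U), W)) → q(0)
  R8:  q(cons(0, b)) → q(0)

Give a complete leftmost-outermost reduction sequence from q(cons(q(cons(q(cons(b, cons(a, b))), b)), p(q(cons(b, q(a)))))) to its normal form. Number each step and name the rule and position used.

p(0)

1. q(cons(q(cons(q(cons(b, cons(a, b))), b)), p(q(cons(b, q(a))))))  →  q(cons(q(cons(cons(a, b), b)), p(q(cons(b, q(a))))))   [R1 at 1.1.1.1]
2. q(cons(q(cons(cons(a, b), b)), p(q(cons(b, q(a))))))  →  q(cons(b, p(q(cons(b, q(a))))))   [R5 at 1.1]
3. q(cons(b, p(q(cons(b, q(a))))))  →  p(q(cons(b, q(a))))   [R1 at ε]
4. p(q(cons(b, q(a))))  →  p(q(a))   [R1 at 1]
5. p(q(a))  →  p(0)   [R4 at 1]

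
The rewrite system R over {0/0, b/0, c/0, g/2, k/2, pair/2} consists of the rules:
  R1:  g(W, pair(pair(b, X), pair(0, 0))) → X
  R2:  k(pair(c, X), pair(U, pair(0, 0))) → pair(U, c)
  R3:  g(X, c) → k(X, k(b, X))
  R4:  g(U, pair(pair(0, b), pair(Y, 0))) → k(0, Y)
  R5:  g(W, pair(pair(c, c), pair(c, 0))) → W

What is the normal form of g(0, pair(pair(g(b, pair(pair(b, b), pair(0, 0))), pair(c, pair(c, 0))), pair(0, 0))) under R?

pair(c, pair(c, 0))

1. g(0, pair(pair(g(b, pair(pair(b, b), pair(0, 0))), pair(c, pair(c, 0))), pair(0, 0)))  →  g(0, pair(pair(b, pair(c, pair(c, 0))), pair(0, 0)))   [R1 at 2.1.1]
2. g(0, pair(pair(b, pair(c, pair(c, 0))), pair(0, 0)))  →  pair(c, pair(c, 0))   [R1 at ε]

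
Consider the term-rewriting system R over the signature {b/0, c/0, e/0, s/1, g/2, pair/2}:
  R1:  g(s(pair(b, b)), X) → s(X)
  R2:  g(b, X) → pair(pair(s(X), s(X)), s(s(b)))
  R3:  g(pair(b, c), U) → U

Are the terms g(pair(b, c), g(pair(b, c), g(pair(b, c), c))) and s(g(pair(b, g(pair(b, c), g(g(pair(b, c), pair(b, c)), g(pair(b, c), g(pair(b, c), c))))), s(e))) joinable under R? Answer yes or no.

no — NF(t₁) = c, NF(t₂) = s(s(e))

Reduce t₁ = g(pair(b, c), g(pair(b, c), g(pair(b, c), c))):
1. g(pair(b, c), g(pair(b, c), g(pair(b, c), c)))  →  g(pair(b, c), g(pair(b, c), c))   [R3 at ε]
2. g(pair(b, c), g(pair(b, c), c))  →  g(pair(b, c), c)   [R3 at ε]
3. g(pair(b, c), c)  →  c   [R3 at ε]

Reduce t₂ = s(g(pair(b, g(pair(b, c), g(g(pair(b, c), pair(b, c)), g(pair(b, c), g(pair(b, c), c))))), s(e))):
1. s(g(pair(b, g(pair(b, c), g(g(pair(b, c), pair(b, c)), g(pair(b, c), g(pair(b, c), c))))), s(e)))  →  s(g(pair(b, g(g(pair(b, c), pair(b, c)), g(pair(b, c), g(pair(b, c), c)))), s(e)))   [R3 at 1.1.2]
2. s(g(pair(b, g(g(pair(b, c), pair(b, c)), g(pair(b, c), g(pair(b, c), c)))), s(e)))  →  s(g(pair(b, g(pair(b, c), g(pair(b, c), g(pair(b, c), c)))), s(e)))   [R3 at 1.1.2.1]
3. s(g(pair(b, g(pair(b, c), g(pair(b, c), g(pair(b, c), c)))), s(e)))  →  s(g(pair(b, g(pair(b, c), g(pair(b, c), c))), s(e)))   [R3 at 1.1.2]
4. s(g(pair(b, g(pair(b, c), g(pair(b, c), c))), s(e)))  →  s(g(pair(b, g(pair(b, c), c)), s(e)))   [R3 at 1.1.2]
5. s(g(pair(b, g(pair(b, c), c)), s(e)))  →  s(g(pair(b, c), s(e)))   [R3 at 1.1.2]
6. s(g(pair(b, c), s(e)))  →  s(s(e))   [R3 at 1]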